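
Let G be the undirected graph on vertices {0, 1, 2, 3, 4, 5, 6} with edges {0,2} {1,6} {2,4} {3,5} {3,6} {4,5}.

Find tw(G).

1

A width-1 tree decomposition is:
Bags: B1 = {1, 6}  B2 = {3, 6}  B3 = {3, 5}  B4 = {4, 5}  B5 = {2, 4}  B6 = {0, 2}
Tree: B1–B2, B2–B3, B3–B4, B4–B5, B5–B6
Every bag has size at most 2, so the width is 2 − 1 = 1 and tw(G) ≤ 1. G has an edge, so its treewidth is at least 1. Hence tw(G) = 1 exactly.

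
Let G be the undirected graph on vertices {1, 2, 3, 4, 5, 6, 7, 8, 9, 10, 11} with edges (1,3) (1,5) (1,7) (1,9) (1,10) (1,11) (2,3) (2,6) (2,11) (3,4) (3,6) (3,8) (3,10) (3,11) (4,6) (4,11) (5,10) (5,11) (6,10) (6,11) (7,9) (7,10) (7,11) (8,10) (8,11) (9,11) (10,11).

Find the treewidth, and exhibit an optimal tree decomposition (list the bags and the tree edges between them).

Treewidth 3.
One such decomposition:
Bags: B1 = {3, 8, 10, 11}  B2 = {1, 3, 10, 11}  B3 = {3, 6, 10, 11}  B4 = {2, 3, 6, 11}  B5 = {1, 7, 10, 11}  B6 = {3, 4, 6, 11}  B7 = {1, 5, 10, 11}  B8 = {1, 7, 9, 11}
Tree: B1–B2, B2–B3, B3–B4, B2–B5, B4–B6, B5–B7, B5–B8

The largest bag has 4 vertices, giving width 3; this decomposition certifies tw(G) ≤ 3. Conversely, {1, 7, 9, 11} is a clique of size 4, and the vertices of any clique must share a bag in every tree decomposition; so some bag has ≥ 4 vertices and tw(G) ≥ 3. Therefore the treewidth is 3.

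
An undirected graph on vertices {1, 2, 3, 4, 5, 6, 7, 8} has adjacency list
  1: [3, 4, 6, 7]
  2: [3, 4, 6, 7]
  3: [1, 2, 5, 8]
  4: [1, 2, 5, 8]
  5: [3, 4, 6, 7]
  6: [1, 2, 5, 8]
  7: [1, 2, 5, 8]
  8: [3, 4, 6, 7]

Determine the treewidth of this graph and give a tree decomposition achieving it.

The largest bag has 5 vertices, giving width 4; this decomposition certifies tw(G) ≤ 4. For the lower bound: the 5 vertex sets {7,8}, {2,6}, {1,3}, {4}, {5} are disjoint, each induces a connected subgraph, and every pair is joined by at least one edge of G. Contracting each set to a single vertex therefore yields K_{5} as a minor, and since treewidth is minor-monotone, tw(G) ≥ tw(K_{5}) = 4. Hence tw(G) = 4 exactly.

Treewidth 4.
Bags: B1 = {3, 4, 6, 7, 8}  B2 = {2, 3, 4, 6, 7}  B3 = {1, 3, 4, 6, 7}  B4 = {3, 4, 5, 6, 7}
Tree: B1–B2, B2–B3, B3–B4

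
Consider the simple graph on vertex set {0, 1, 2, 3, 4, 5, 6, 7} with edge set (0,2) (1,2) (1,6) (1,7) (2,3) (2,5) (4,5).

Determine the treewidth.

A width-1 tree decomposition is:
Bags: B1 = {0, 2}  B2 = {1, 2}  B3 = {1, 6}  B4 = {2, 5}  B5 = {2, 3}  B6 = {1, 7}  B7 = {4, 5}
Tree: B1–B2, B2–B3, B2–B4, B2–B5, B2–B6, B4–B7
The largest bag has 2 vertices, giving width 1; this decomposition certifies tw(G) ≤ 1. Since G has at least one edge (e.g. 2–0), it is not an edgeless graph, so tw(G) ≥ 1. Therefore the treewidth is 1.

1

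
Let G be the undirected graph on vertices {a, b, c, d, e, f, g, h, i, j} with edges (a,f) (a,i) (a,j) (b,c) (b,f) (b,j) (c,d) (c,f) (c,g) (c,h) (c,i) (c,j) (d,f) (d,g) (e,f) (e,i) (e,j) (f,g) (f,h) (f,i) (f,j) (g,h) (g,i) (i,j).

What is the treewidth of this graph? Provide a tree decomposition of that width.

The largest bag has 4 vertices, giving width 3; this decomposition certifies tw(G) ≤ 3. On the other hand G contains the 4-clique {e, f, i, j}. A clique must lie in a single bag of any decomposition, so no decomposition can have width below 3. Hence tw(G) = 3 exactly.

Treewidth 3.
Bags: B1 = {c, f, i, j}  B2 = {a, f, i, j}  B3 = {e, f, i, j}  B4 = {c, f, g, i}  B5 = {b, c, f, j}  B6 = {c, f, g, h}  B7 = {c, d, f, g}
Tree: B1–B2, B2–B3, B1–B4, B1–B5, B4–B6, B6–B7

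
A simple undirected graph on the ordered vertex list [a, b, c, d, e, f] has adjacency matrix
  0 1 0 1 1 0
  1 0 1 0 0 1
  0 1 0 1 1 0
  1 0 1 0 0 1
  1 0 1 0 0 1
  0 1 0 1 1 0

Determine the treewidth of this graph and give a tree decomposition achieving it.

The largest bag has 4 vertices, giving width 3; this decomposition certifies tw(G) ≤ 3. For the lower bound: the 4 vertex sets {d,f}, {a,b}, {e}, {c} are disjoint, each induces a connected subgraph, and every pair is joined by at least one edge of G. Contracting each set to a single vertex therefore yields K_{4} as a minor, and since treewidth is minor-monotone, tw(G) ≥ tw(K_{4}) = 3. Therefore the treewidth is 3.

Treewidth 3.
One optimal decomposition is:
Bags: B1 = {b, d, e, f}  B2 = {a, b, d, e}  B3 = {b, c, d, e}
Tree: B1–B2, B2–B3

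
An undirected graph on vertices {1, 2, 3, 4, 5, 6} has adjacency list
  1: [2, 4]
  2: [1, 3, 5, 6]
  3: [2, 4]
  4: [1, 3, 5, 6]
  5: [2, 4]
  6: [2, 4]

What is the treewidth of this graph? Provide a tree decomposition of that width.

Every bag has size at most 3, so the width is 3 − 1 = 2 and tw(G) ≤ 2. The edges 2–3–4–6–2 form a cycle, so G is not a tree and its treewidth is at least 2. Hence tw(G) = 2 exactly.

Treewidth 2.
One such decomposition:
Bags: B1 = {2, 3, 4}  B2 = {2, 4, 6}  B3 = {1, 2, 4}  B4 = {2, 4, 5}
Tree: B1–B2, B2–B3, B3–B4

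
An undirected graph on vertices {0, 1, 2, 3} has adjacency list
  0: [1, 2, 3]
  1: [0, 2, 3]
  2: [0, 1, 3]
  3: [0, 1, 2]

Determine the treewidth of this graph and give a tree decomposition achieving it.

Treewidth 3.
Bags: B1 = {0, 1, 2, 3}
Tree: (single bag)

A single bag containing all 4 vertices is trivially a valid decomposition of width 3. For the lower bound, the 4 vertices {0, 1, 2, 3} are pairwise adjacent, and any tree decomposition puts a clique entirely inside one bag — forcing width ≥ 3. The upper and lower bounds meet at 3, so that is the treewidth.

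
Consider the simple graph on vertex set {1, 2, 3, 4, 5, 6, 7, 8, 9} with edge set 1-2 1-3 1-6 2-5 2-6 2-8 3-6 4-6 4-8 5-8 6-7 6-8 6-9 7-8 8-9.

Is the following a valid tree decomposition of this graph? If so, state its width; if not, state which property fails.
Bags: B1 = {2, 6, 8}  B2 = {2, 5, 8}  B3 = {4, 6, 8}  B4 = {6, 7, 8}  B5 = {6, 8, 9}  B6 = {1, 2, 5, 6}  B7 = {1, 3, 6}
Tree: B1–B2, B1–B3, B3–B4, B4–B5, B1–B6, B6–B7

A tree decomposition must satisfy three properties: every vertex lies in some bag; for every edge, both endpoints lie together in some bag; and for every vertex, the bags containing it form a connected subtree. Here bags containing vertex 5 are not connected in the tree, so the decomposition is invalid.

No — bags containing vertex 5 are not connected in the tree.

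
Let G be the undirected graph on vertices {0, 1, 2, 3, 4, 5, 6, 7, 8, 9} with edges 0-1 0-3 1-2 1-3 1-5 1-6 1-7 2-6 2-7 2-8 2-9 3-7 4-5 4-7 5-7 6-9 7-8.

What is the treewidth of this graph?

A width-2 tree decomposition is:
Bags: B1 = {1, 3, 7}  B2 = {1, 2, 7}  B3 = {1, 2, 6}  B4 = {0, 1, 3}  B5 = {1, 5, 7}  B6 = {2, 6, 9}  B7 = {4, 5, 7}  B8 = {2, 7, 8}
Tree: B1–B2, B2–B3, B1–B4, B1–B5, B3–B6, B5–B7, B2–B8
The largest bag has 3 vertices, giving width 2; this decomposition certifies tw(G) ≤ 2. Conversely, {2, 7, 8} is a clique of size 3, and the vertices of any clique must share a bag in every tree decomposition; so some bag has ≥ 3 vertices and tw(G) ≥ 2. Hence tw(G) = 2 exactly.

2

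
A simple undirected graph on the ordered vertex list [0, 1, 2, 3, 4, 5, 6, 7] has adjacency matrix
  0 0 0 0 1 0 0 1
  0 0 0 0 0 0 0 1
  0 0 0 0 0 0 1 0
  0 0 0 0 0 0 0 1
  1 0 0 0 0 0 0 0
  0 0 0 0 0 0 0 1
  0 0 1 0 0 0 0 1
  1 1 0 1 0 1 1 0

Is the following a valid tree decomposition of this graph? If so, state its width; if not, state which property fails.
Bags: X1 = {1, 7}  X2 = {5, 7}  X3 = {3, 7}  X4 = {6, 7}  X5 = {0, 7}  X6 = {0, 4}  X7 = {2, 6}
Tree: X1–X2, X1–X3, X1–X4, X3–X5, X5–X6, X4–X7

Yes; width 1.

Checking the three conditions: (i) the bags cover all of {0, 1, 2, 3, 4, 5, 6, 7}; (ii) for each edge, some bag contains both endpoints; (iii) the bags containing any fixed vertex form a subtree. All hold, so the decomposition is valid with width 2 − 1 = 1.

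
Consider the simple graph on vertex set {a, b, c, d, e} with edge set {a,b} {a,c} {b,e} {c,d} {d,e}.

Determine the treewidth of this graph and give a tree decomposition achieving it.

The largest bag has 3 vertices, giving width 2; this decomposition certifies tw(G) ≤ 2. For the lower bound, G contains the cycle e–d–c–a–b–e, so G is not a forest; only forests have treewidth ≤ 1, hence tw(G) ≥ 2. Combining the bounds, tw(G) = 2.

Treewidth 2.
One optimal decomposition is:
Bags: B1 = {c, d, e}  B2 = {a, c, e}  B3 = {a, b, e}
Tree: B1–B2, B2–B3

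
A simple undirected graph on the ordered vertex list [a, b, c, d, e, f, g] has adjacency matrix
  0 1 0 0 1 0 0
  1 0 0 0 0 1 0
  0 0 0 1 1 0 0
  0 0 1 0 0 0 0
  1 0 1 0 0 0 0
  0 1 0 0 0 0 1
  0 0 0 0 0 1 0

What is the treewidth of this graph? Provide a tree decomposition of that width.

Every bag has size at most 2, so the width is 2 − 1 = 1 and tw(G) ≤ 1. G has an edge, so its treewidth is at least 1. Hence tw(G) = 1 exactly.

Treewidth 1.
One optimal decomposition is:
Bags: B1 = {c, d}  B2 = {c, e}  B3 = {a, e}  B4 = {a, b}  B5 = {b, f}  B6 = {f, g}
Tree: B1–B2, B2–B3, B3–B4, B4–B5, B5–B6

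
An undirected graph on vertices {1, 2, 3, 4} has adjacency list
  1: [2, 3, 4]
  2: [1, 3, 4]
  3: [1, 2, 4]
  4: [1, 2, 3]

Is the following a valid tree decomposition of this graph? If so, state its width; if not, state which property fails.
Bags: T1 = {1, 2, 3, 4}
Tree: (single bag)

Every vertex of G appears in some bag (union = {1, 2, 3, 4}); every edge is covered by a bag; and for each vertex v the set of bags containing v is connected in the bag tree. The decomposition is therefore valid. The largest bag has 4 vertices, so the width is 3.

Yes; width 3.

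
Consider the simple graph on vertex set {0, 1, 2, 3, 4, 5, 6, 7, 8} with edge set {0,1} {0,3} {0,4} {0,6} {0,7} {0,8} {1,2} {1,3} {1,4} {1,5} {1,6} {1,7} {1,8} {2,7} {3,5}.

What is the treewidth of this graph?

A width-2 tree decomposition is:
Bags: B1 = {0, 1, 3}  B2 = {0, 1, 6}  B3 = {1, 3, 5}  B4 = {0, 1, 7}  B5 = {1, 2, 7}  B6 = {0, 1, 8}  B7 = {0, 1, 4}
Tree: B1–B2, B1–B3, B2–B4, B4–B5, B1–B6, B6–B7
The largest bag has 3 vertices, giving width 2; this decomposition certifies tw(G) ≤ 2. For the lower bound, the 3 vertices {0, 1, 3} are pairwise adjacent, and any tree decomposition puts a clique entirely inside one bag — forcing width ≥ 2. The upper and lower bounds meet at 2, so that is the treewidth.

2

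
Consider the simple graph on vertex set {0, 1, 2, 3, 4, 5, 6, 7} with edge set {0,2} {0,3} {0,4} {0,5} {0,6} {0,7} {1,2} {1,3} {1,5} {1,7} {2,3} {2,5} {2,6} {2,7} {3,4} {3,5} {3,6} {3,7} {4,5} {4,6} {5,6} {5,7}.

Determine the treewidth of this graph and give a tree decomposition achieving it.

The largest bag has 5 vertices, giving width 4; this decomposition certifies tw(G) ≤ 4. On the other hand G contains the 5-clique {0, 2, 3, 5, 6}. A clique must lie in a single bag of any decomposition, so no decomposition can have width below 4. Hence tw(G) = 4 exactly.

Treewidth 4.
One such decomposition:
Bags: B1 = {1, 2, 3, 5, 7}  B2 = {0, 2, 3, 5, 7}  B3 = {0, 2, 3, 5, 6}  B4 = {0, 3, 4, 5, 6}
Tree: B1–B2, B2–B3, B3–B4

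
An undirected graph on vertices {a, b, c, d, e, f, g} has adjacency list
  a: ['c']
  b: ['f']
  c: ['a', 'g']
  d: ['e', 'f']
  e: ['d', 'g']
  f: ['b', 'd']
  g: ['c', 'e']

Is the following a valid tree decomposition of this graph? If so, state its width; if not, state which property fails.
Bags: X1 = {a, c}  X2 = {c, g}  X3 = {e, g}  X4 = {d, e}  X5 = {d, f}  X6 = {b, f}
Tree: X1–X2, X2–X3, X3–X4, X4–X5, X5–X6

Vertex coverage: the bags together contain {a, b, c, d, e, f, g}, the full vertex set. Edge coverage: each edge of G has both endpoints in at least one bag. Running intersection: for every vertex, the bags containing it form a connected subtree. All three properties hold, so this is a valid tree decomposition of width max|bag| − 1 = 1, and hence tw(G) ≤ 1.

Yes; width 1.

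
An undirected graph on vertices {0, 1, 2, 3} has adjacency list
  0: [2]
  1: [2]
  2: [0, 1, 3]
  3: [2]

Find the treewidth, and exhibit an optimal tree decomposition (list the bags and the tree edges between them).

Treewidth 1.
One such decomposition:
Bags: B1 = {2, 3}  B2 = {0, 2}  B3 = {1, 2}
Tree: B1–B2, B1–B3

Every bag has size at most 2, so the width is 2 − 1 = 1 and tw(G) ≤ 1. Any graph with an edge has treewidth ≥ 1, and G has the edge 3–2. The upper and lower bounds meet at 1, so that is the treewidth.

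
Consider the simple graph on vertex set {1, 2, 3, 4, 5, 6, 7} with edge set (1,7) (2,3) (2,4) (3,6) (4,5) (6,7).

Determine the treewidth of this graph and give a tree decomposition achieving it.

Each bag holds 2 vertices, so the decomposition has width 1, which upper-bounds the treewidth. Any graph with an edge has treewidth ≥ 1, and G has the edge 5–4. Hence tw(G) = 1 exactly.

Treewidth 1.
One optimal decomposition is:
Bags: B1 = {4, 5}  B2 = {2, 4}  B3 = {2, 3}  B4 = {3, 6}  B5 = {6, 7}  B6 = {1, 7}
Tree: B1–B2, B2–B3, B3–B4, B4–B5, B5–B6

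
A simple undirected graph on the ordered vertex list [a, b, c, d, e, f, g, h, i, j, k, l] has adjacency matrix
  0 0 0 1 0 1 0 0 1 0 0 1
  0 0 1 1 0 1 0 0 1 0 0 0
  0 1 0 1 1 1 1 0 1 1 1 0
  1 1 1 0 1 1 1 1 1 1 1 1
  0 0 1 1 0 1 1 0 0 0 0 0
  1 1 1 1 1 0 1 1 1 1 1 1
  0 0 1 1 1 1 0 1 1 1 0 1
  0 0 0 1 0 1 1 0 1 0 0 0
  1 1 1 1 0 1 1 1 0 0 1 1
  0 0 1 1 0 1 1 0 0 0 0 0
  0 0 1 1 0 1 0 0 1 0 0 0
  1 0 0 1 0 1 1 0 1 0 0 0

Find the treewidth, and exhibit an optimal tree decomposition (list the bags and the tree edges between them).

Treewidth 4.
Bags: B1 = {c, d, f, g, i}  B2 = {c, d, e, f, g}  B3 = {d, f, g, h, i}  B4 = {c, d, f, g, j}  B5 = {d, f, g, i, l}  B6 = {b, c, d, f, i}  B7 = {c, d, f, i, k}  B8 = {a, d, f, i, l}
Tree: B1–B2, B1–B3, B1–B4, B1–B5, B1–B6, B6–B7, B5–B8

Each bag holds 5 vertices, so the decomposition has width 4, which upper-bounds the treewidth. For the lower bound, the 5 vertices {c, d, f, g, j} are pairwise adjacent, and any tree decomposition puts a clique entirely inside one bag — forcing width ≥ 4. Therefore the treewidth is 4.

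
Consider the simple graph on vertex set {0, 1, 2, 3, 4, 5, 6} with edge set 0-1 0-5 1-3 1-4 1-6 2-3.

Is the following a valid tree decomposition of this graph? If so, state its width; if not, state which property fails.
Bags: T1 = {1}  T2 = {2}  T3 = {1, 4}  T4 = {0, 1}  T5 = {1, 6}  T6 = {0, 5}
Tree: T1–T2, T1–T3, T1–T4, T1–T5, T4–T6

No — vertex 3 appears in no bag.

A tree decomposition must satisfy three properties: every vertex lies in some bag; for every edge, both endpoints lie together in some bag; and for every vertex, the bags containing it form a connected subtree. Here vertex 3 appears in no bag, so the decomposition is invalid.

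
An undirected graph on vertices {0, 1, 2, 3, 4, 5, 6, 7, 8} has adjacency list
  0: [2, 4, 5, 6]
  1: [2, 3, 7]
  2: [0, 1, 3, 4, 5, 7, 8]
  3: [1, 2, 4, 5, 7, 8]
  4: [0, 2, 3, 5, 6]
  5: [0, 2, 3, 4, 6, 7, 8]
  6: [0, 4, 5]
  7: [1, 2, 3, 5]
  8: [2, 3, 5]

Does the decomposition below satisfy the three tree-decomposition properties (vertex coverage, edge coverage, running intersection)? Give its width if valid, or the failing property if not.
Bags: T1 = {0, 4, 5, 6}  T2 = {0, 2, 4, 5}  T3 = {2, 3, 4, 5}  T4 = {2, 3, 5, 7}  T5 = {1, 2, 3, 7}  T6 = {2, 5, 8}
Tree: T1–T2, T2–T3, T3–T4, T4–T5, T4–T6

No — edge (3,8) lies in no bag.

A tree decomposition must satisfy three properties: every vertex lies in some bag; for every edge, both endpoints lie together in some bag; and for every vertex, the bags containing it form a connected subtree. Here edge (3,8) lies in no bag, so the decomposition is invalid.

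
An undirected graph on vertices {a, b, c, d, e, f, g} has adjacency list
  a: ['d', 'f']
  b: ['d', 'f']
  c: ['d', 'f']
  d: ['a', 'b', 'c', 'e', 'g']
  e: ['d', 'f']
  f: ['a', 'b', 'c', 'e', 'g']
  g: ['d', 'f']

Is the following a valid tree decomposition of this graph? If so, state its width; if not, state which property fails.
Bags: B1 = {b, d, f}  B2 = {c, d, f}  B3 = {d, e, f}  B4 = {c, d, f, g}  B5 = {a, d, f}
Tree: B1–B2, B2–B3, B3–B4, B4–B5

No — bags containing vertex c are not connected in the tree.

A tree decomposition must satisfy three properties: every vertex lies in some bag; for every edge, both endpoints lie together in some bag; and for every vertex, the bags containing it form a connected subtree. Here bags containing vertex c are not connected in the tree, so the decomposition is invalid.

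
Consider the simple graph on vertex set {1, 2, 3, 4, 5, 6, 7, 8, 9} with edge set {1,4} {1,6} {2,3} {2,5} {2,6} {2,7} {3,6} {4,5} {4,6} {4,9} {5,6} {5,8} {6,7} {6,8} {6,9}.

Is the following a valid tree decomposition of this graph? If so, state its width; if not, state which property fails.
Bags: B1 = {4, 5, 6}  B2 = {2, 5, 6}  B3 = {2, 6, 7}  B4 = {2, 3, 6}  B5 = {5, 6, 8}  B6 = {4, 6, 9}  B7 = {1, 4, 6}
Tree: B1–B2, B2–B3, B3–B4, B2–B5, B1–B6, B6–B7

Yes; width 2.

Every vertex of G appears in some bag (union = {1, 2, 3, 4, 5, 6, 7, 8, 9}); every edge is covered by a bag; and for each vertex v the set of bags containing v is connected in the bag tree. The decomposition is therefore valid. The largest bag has 3 vertices, so the width is 2.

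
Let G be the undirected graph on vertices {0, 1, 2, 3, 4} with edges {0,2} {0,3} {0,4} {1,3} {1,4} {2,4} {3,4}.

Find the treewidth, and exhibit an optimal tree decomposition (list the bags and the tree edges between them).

Every bag has size at most 3, so the width is 3 − 1 = 2 and tw(G) ≤ 2. Conversely, {0, 2, 4} is a clique of size 3, and the vertices of any clique must share a bag in every tree decomposition; so some bag has ≥ 3 vertices and tw(G) ≥ 2. Combining the bounds, tw(G) = 2.

Treewidth 2.
One optimal decomposition is:
Bags: B1 = {0, 3, 4}  B2 = {1, 3, 4}  B3 = {0, 2, 4}
Tree: B1–B2, B1–B3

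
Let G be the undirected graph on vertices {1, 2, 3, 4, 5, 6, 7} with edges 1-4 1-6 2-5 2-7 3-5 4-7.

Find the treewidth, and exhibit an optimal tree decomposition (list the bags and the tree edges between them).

Treewidth 1.
Bags: B1 = {1, 6}  B2 = {1, 4}  B3 = {4, 7}  B4 = {2, 7}  B5 = {2, 5}  B6 = {3, 5}
Tree: B1–B2, B2–B3, B3–B4, B4–B5, B5–B6

The largest bag has 2 vertices, giving width 1; this decomposition certifies tw(G) ≤ 1. G has an edge, so its treewidth is at least 1. Therefore the treewidth is 1.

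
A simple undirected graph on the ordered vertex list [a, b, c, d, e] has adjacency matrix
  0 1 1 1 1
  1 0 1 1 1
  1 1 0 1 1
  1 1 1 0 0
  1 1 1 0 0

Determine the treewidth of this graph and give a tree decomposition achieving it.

Each bag holds 4 vertices, so the decomposition has width 3, which upper-bounds the treewidth. For the lower bound, the 4 vertices {a, b, c, d} are pairwise adjacent, and any tree decomposition puts a clique entirely inside one bag — forcing width ≥ 3. The upper and lower bounds meet at 3, so that is the treewidth.

Treewidth 3.
One optimal decomposition is:
Bags: B1 = {a, b, c, d}  B2 = {a, b, c, e}
Tree: B1–B2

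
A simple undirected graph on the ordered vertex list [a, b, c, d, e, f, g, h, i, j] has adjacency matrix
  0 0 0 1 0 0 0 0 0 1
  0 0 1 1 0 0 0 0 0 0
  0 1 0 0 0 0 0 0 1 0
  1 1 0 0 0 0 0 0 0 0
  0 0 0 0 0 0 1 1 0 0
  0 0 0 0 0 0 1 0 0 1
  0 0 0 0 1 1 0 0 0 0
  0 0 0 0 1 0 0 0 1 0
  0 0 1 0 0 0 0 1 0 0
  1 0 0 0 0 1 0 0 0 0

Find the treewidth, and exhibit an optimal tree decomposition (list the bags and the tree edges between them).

The largest bag has 3 vertices, giving width 2; this decomposition certifies tw(G) ≤ 2. For the lower bound, G contains the cycle i–h–e–g–f–j–a–d–b–c–i, so G is not a forest; only forests have treewidth ≤ 1, hence tw(G) ≥ 2. Combining the bounds, tw(G) = 2.

Treewidth 2.
Bags: B1 = {e, h, i}  B2 = {e, g, i}  B3 = {f, g, i}  B4 = {f, i, j}  B5 = {a, i, j}  B6 = {a, d, i}  B7 = {b, d, i}  B8 = {b, c, i}
Tree: B1–B2, B2–B3, B3–B4, B4–B5, B5–B6, B6–B7, B7–B8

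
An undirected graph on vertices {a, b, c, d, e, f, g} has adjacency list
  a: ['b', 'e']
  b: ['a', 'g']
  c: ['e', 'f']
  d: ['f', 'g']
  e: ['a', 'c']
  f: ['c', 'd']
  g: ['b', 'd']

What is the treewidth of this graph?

2

A width-2 tree decomposition is:
Bags: B1 = {a, c, e}  B2 = {a, c, f}  B3 = {a, d, f}  B4 = {a, d, g}  B5 = {a, b, g}
Tree: B1–B2, B2–B3, B3–B4, B4–B5
The largest bag has 3 vertices, giving width 2; this decomposition certifies tw(G) ≤ 2. For the lower bound, G contains the cycle a–e–c–f–d–g–b–a, so G is not a forest; only forests have treewidth ≤ 1, hence tw(G) ≥ 2. Hence tw(G) = 2 exactly.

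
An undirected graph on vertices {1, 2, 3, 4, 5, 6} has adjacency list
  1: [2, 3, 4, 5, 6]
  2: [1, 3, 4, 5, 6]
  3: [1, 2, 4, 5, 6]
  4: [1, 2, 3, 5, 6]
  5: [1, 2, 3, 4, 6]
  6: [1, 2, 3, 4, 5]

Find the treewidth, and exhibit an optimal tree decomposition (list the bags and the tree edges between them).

Treewidth 5.
Bags: B1 = {1, 2, 3, 4, 5, 6}
Tree: (single bag)

A single bag containing all 6 vertices is trivially a valid decomposition of width 5. For the lower bound, the 6 vertices {1, 2, 3, 4, 5, 6} are pairwise adjacent, and any tree decomposition puts a clique entirely inside one bag — forcing width ≥ 5. Therefore the treewidth is 5.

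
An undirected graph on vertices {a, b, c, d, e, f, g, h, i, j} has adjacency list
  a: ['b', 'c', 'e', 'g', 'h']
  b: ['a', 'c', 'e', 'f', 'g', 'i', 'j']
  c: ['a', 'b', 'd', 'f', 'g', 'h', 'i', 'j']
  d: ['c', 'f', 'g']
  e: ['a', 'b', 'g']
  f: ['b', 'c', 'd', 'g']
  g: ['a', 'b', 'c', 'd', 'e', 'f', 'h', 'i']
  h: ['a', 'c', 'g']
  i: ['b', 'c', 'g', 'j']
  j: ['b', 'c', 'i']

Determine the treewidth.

A width-3 tree decomposition is:
Bags: B1 = {a, b, c, g}  B2 = {b, c, f, g}  B3 = {b, c, g, i}  B4 = {a, c, g, h}  B5 = {a, b, e, g}  B6 = {b, c, i, j}  B7 = {c, d, f, g}
Tree: B1–B2, B1–B3, B1–B4, B1–B5, B3–B6, B2–B7
The largest bag has 4 vertices, giving width 3; this decomposition certifies tw(G) ≤ 3. Conversely, {a, b, e, g} is a clique of size 4, and the vertices of any clique must share a bag in every tree decomposition; so some bag has ≥ 4 vertices and tw(G) ≥ 3. Therefore the treewidth is 3.

3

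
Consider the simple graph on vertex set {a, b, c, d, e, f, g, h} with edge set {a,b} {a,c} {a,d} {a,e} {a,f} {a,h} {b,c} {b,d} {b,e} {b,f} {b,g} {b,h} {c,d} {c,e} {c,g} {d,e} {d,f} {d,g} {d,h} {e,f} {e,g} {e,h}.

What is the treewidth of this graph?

A width-4 tree decomposition is:
Bags: B1 = {b, c, d, e, g}  B2 = {a, b, c, d, e}  B3 = {a, b, d, e, h}  B4 = {a, b, d, e, f}
Tree: B1–B2, B2–B3, B2–B4
Each bag holds 5 vertices, so the decomposition has width 4, which upper-bounds the treewidth. On the other hand G contains the 5-clique {b, c, d, e, g}. A clique must lie in a single bag of any decomposition, so no decomposition can have width below 4. Therefore the treewidth is 4.

4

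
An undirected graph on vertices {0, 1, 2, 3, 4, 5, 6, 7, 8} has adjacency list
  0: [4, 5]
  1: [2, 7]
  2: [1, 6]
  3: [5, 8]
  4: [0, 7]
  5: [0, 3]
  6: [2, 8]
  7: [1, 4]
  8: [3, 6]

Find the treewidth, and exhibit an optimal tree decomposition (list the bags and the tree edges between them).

Treewidth 2.
One such decomposition:
Bags: B1 = {1, 2, 6}  B2 = {1, 6, 8}  B3 = {1, 3, 8}  B4 = {1, 3, 5}  B5 = {0, 1, 5}  B6 = {0, 1, 4}  B7 = {1, 4, 7}
Tree: B1–B2, B2–B3, B3–B4, B4–B5, B5–B6, B6–B7

The largest bag has 3 vertices, giving width 2; this decomposition certifies tw(G) ≤ 2. The edges 1–2–6–8–3–5–0–4–7–1 form a cycle, so G is not a tree and its treewidth is at least 2. Therefore the treewidth is 2.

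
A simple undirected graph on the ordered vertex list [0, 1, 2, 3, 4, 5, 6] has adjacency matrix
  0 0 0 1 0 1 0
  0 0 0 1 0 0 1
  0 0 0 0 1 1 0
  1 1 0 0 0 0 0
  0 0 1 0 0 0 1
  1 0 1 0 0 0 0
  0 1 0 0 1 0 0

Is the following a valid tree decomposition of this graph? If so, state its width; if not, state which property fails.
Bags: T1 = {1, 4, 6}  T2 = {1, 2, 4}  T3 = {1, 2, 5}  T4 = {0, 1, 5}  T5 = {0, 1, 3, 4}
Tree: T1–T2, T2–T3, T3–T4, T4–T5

A tree decomposition must satisfy three properties: every vertex lies in some bag; for every edge, both endpoints lie together in some bag; and for every vertex, the bags containing it form a connected subtree. Here bags containing vertex 4 are not connected in the tree, so the decomposition is invalid.

No — bags containing vertex 4 are not connected in the tree.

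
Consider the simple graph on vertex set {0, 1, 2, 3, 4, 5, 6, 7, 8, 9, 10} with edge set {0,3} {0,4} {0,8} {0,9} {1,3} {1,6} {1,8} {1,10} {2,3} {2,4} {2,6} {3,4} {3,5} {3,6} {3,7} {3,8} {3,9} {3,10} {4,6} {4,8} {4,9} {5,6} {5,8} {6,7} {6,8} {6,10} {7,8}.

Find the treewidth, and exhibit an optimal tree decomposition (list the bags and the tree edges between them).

Treewidth 3.
One optimal decomposition is:
Bags: B1 = {1, 3, 6, 8}  B2 = {3, 5, 6, 8}  B3 = {3, 4, 6, 8}  B4 = {0, 3, 4, 8}  B5 = {1, 3, 6, 10}  B6 = {2, 3, 4, 6}  B7 = {0, 3, 4, 9}  B8 = {3, 6, 7, 8}
Tree: B1–B2, B2–B3, B3–B4, B1–B5, B3–B6, B4–B7, B1–B8

Each bag holds 4 vertices, so the decomposition has width 3, which upper-bounds the treewidth. On the other hand G contains the 4-clique {0, 3, 4, 8}. A clique must lie in a single bag of any decomposition, so no decomposition can have width below 3. Therefore the treewidth is 3.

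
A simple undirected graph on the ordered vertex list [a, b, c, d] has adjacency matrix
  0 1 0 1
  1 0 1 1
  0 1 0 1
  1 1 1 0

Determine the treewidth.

2

A width-2 tree decomposition is:
Bags: B1 = {a, b, d}  B2 = {b, c, d}
Tree: B1–B2
Each bag holds 3 vertices, so the decomposition has width 2, which upper-bounds the treewidth. Conversely, {b, c, d} is a clique of size 3, and the vertices of any clique must share a bag in every tree decomposition; so some bag has ≥ 3 vertices and tw(G) ≥ 2. Combining the bounds, tw(G) = 2.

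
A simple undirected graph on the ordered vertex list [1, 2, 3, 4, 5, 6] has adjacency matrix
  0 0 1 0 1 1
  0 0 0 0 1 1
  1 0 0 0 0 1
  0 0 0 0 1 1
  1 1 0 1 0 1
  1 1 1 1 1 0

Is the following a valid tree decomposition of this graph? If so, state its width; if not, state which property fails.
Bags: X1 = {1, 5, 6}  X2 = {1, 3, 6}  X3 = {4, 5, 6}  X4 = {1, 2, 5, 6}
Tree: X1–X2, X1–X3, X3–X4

No — bags containing vertex 1 are not connected in the tree.

A tree decomposition must satisfy three properties: every vertex lies in some bag; for every edge, both endpoints lie together in some bag; and for every vertex, the bags containing it form a connected subtree. Here bags containing vertex 1 are not connected in the tree, so the decomposition is invalid.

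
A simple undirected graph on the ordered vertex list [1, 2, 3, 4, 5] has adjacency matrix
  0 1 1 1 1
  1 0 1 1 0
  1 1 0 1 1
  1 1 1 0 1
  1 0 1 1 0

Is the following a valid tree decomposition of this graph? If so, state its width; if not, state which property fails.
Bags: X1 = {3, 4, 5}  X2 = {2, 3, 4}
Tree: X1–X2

A tree decomposition must satisfy three properties: every vertex lies in some bag; for every edge, both endpoints lie together in some bag; and for every vertex, the bags containing it form a connected subtree. Here vertex 1 appears in no bag, so the decomposition is invalid.

No — vertex 1 appears in no bag.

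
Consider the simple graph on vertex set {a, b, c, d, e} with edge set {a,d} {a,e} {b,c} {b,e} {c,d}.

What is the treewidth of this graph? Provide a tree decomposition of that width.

Each bag holds 3 vertices, so the decomposition has width 2, which upper-bounds the treewidth. Since e–b–c–d–a–e is a cycle in G, G is not acyclic. Forests are exactly the graphs of treewidth ≤ 1, so tw(G) ≥ 2. The upper and lower bounds meet at 2, so that is the treewidth.

Treewidth 2.
One optimal decomposition is:
Bags: B1 = {b, c, e}  B2 = {c, d, e}  B3 = {a, d, e}
Tree: B1–B2, B2–B3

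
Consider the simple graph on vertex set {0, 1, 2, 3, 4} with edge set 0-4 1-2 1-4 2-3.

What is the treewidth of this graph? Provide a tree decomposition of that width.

Treewidth 1.
One such decomposition:
Bags: B1 = {2, 3}  B2 = {1, 2}  B3 = {1, 4}  B4 = {0, 4}
Tree: B1–B2, B2–B3, B3–B4

Each bag holds 2 vertices, so the decomposition has width 1, which upper-bounds the treewidth. G has an edge, so its treewidth is at least 1. Hence tw(G) = 1 exactly.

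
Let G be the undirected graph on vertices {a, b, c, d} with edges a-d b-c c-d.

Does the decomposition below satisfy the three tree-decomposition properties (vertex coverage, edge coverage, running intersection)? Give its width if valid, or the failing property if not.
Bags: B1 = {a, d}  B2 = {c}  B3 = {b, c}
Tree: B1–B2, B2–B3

No — edge (d,c) lies in no bag.

A tree decomposition must satisfy three properties: every vertex lies in some bag; for every edge, both endpoints lie together in some bag; and for every vertex, the bags containing it form a connected subtree. Here edge (d,c) lies in no bag, so the decomposition is invalid.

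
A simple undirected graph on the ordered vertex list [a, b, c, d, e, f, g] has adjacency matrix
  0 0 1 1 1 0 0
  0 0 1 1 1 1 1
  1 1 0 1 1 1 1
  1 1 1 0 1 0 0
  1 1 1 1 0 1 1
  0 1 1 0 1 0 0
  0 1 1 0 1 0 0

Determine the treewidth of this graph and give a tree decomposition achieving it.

Treewidth 3.
One such decomposition:
Bags: B1 = {a, c, d, e}  B2 = {b, c, d, e}  B3 = {b, c, e, g}  B4 = {b, c, e, f}
Tree: B1–B2, B2–B3, B2–B4

Each bag holds 4 vertices, so the decomposition has width 3, which upper-bounds the treewidth. For the lower bound, the 4 vertices {a, c, d, e} are pairwise adjacent, and any tree decomposition puts a clique entirely inside one bag — forcing width ≥ 3. Combining the bounds, tw(G) = 3.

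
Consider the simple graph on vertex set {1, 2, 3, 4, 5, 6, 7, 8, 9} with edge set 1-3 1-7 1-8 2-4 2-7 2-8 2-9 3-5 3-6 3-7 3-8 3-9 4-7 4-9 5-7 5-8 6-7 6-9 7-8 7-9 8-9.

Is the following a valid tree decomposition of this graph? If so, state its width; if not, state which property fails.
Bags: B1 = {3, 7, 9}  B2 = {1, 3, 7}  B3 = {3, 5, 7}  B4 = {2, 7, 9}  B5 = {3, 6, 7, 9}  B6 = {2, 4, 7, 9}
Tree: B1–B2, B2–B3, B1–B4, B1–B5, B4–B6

No — vertex 8 appears in no bag.

A tree decomposition must satisfy three properties: every vertex lies in some bag; for every edge, both endpoints lie together in some bag; and for every vertex, the bags containing it form a connected subtree. Here vertex 8 appears in no bag, so the decomposition is invalid.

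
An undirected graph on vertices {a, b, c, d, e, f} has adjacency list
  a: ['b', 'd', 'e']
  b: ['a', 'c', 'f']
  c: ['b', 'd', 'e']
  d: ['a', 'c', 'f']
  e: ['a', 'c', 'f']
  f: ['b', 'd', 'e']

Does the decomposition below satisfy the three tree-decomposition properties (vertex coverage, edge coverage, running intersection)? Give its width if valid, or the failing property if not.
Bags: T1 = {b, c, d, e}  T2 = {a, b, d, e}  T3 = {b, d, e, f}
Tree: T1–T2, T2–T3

Yes; width 3.

Checking the three conditions: (i) the bags cover all of {a, b, c, d, e, f}; (ii) for each edge, some bag contains both endpoints; (iii) the bags containing any fixed vertex form a subtree. All hold, so the decomposition is valid with width 4 − 1 = 3.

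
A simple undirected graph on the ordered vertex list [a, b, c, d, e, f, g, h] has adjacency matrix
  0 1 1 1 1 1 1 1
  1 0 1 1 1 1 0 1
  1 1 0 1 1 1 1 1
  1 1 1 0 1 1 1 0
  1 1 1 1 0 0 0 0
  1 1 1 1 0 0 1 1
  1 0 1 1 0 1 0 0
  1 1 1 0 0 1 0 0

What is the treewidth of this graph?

4

A width-4 tree decomposition is:
Bags: B1 = {a, b, c, d, e}  B2 = {a, b, c, d, f}  B3 = {a, c, d, f, g}  B4 = {a, b, c, f, h}
Tree: B1–B2, B2–B3, B2–B4
The largest bag has 5 vertices, giving width 4; this decomposition certifies tw(G) ≤ 4. On the other hand G contains the 5-clique {a, b, c, d, e}. A clique must lie in a single bag of any decomposition, so no decomposition can have width below 4. The upper and lower bounds meet at 4, so that is the treewidth.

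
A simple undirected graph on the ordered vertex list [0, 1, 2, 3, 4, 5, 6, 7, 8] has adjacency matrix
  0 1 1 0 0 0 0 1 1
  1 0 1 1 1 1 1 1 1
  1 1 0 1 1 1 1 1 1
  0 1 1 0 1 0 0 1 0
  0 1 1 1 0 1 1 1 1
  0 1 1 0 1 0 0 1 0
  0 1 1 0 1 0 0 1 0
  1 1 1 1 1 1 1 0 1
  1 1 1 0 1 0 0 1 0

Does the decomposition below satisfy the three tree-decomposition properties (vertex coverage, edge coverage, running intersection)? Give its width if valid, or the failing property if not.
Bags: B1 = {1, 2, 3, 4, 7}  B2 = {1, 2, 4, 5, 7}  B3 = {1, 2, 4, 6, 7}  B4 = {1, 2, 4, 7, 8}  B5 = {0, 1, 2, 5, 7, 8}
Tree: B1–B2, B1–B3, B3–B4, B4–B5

No — bags containing vertex 5 are not connected in the tree.

A tree decomposition must satisfy three properties: every vertex lies in some bag; for every edge, both endpoints lie together in some bag; and for every vertex, the bags containing it form a connected subtree. Here bags containing vertex 5 are not connected in the tree, so the decomposition is invalid.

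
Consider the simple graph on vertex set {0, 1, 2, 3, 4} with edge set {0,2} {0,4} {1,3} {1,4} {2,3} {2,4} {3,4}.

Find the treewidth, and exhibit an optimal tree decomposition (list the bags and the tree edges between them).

Treewidth 2.
One optimal decomposition is:
Bags: B1 = {2, 3, 4}  B2 = {1, 3, 4}  B3 = {0, 2, 4}
Tree: B1–B2, B1–B3

Each bag holds 3 vertices, so the decomposition has width 2, which upper-bounds the treewidth. For the lower bound, the 3 vertices {1, 3, 4} are pairwise adjacent, and any tree decomposition puts a clique entirely inside one bag — forcing width ≥ 2. Combining the bounds, tw(G) = 2.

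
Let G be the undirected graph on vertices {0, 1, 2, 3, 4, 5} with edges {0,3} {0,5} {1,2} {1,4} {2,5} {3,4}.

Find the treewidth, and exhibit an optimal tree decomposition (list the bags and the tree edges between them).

Treewidth 2.
Bags: B1 = {1, 3, 4}  B2 = {0, 1, 3}  B3 = {0, 1, 5}  B4 = {1, 2, 5}
Tree: B1–B2, B2–B3, B3–B4

Each bag holds 3 vertices, so the decomposition has width 2, which upper-bounds the treewidth. Since 1–4–3–0–5–2–1 is a cycle in G, G is not acyclic. Forests are exactly the graphs of treewidth ≤ 1, so tw(G) ≥ 2. The upper and lower bounds meet at 2, so that is the treewidth.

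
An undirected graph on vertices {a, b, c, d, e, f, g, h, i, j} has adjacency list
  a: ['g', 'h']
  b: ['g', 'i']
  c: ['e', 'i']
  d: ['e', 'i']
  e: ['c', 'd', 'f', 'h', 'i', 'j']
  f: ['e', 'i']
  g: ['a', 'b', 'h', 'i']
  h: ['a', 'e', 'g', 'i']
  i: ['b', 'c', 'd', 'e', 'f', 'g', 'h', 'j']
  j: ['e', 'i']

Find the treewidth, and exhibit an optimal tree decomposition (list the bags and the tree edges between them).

Every bag has size at most 3, so the width is 3 − 1 = 2 and tw(G) ≤ 2. On the other hand G contains the 3-clique {a, g, h}. A clique must lie in a single bag of any decomposition, so no decomposition can have width below 2. Hence tw(G) = 2 exactly.

Treewidth 2.
One optimal decomposition is:
Bags: B1 = {g, h, i}  B2 = {b, g, i}  B3 = {e, h, i}  B4 = {e, f, i}  B5 = {d, e, i}  B6 = {e, i, j}  B7 = {c, e, i}  B8 = {a, g, h}
Tree: B1–B2, B1–B3, B3–B4, B3–B5, B4–B6, B5–B7, B1–B8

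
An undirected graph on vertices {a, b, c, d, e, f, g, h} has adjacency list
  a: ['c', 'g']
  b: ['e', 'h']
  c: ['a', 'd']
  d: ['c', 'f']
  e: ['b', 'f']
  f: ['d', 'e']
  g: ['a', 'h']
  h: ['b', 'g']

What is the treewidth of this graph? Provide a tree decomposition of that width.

Treewidth 2.
One such decomposition:
Bags: B1 = {b, g, h}  B2 = {a, b, g}  B3 = {a, b, c}  B4 = {b, c, d}  B5 = {b, d, f}  B6 = {b, e, f}
Tree: B1–B2, B2–B3, B3–B4, B4–B5, B5–B6

The largest bag has 3 vertices, giving width 2; this decomposition certifies tw(G) ≤ 2. Since b–h–g–a–c–d–f–e–b is a cycle in G, G is not acyclic. Forests are exactly the graphs of treewidth ≤ 1, so tw(G) ≥ 2. Therefore the treewidth is 2.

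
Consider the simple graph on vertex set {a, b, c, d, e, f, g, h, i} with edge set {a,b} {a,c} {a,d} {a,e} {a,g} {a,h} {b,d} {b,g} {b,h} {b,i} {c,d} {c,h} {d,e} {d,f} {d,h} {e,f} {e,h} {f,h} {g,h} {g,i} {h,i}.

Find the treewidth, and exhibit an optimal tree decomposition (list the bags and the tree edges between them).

The largest bag has 4 vertices, giving width 3; this decomposition certifies tw(G) ≤ 3. On the other hand G contains the 4-clique {a, d, e, h}. A clique must lie in a single bag of any decomposition, so no decomposition can have width below 3. Combining the bounds, tw(G) = 3.

Treewidth 3.
Bags: B1 = {b, g, h, i}  B2 = {a, b, g, h}  B3 = {a, b, d, h}  B4 = {a, d, e, h}  B5 = {a, c, d, h}  B6 = {d, e, f, h}
Tree: B1–B2, B2–B3, B3–B4, B3–B5, B4–B6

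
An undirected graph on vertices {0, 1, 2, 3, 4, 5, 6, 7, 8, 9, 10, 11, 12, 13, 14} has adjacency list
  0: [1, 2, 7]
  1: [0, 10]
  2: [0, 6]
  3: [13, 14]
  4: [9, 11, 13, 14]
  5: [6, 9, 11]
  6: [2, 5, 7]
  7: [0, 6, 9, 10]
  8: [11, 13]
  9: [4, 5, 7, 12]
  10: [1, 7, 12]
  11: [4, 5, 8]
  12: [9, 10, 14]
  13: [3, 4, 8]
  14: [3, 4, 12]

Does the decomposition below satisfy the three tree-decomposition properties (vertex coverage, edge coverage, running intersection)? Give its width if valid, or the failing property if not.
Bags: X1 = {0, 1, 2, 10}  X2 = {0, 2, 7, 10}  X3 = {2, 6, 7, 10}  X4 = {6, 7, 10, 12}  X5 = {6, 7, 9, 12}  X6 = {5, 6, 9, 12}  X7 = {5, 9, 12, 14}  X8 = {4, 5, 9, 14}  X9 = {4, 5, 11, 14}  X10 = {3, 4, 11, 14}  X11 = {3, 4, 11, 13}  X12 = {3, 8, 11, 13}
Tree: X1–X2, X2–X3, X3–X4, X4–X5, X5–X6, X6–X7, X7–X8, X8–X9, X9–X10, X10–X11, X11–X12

Checking the three conditions: (i) the bags cover all of {0, 1, 2, 3, 4, 5, 6, 7, 8, 9, 10, 11, 12, 13, 14}; (ii) for each edge, some bag contains both endpoints; (iii) the bags containing any fixed vertex form a subtree. All hold, so the decomposition is valid with width 4 − 1 = 3.

Yes; width 3.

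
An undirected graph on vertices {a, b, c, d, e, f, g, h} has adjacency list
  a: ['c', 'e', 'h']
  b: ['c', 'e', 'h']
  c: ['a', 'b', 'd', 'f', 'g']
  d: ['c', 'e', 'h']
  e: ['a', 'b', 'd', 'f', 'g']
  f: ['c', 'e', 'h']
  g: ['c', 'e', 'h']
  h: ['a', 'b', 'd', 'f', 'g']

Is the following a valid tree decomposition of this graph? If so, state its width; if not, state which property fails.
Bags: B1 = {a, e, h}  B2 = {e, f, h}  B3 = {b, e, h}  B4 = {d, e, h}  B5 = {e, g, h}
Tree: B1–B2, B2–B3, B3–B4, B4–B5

No — vertex c appears in no bag.

A tree decomposition must satisfy three properties: every vertex lies in some bag; for every edge, both endpoints lie together in some bag; and for every vertex, the bags containing it form a connected subtree. Here vertex c appears in no bag, so the decomposition is invalid.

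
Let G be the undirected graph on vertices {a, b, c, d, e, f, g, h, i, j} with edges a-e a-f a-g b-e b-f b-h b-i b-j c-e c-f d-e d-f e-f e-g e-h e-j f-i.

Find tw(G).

A width-2 tree decomposition is:
Bags: B1 = {b, e, f}  B2 = {b, e, j}  B3 = {b, e, h}  B4 = {b, f, i}  B5 = {a, e, f}  B6 = {a, e, g}  B7 = {d, e, f}  B8 = {c, e, f}
Tree: B1–B2, B2–B3, B1–B4, B1–B5, B5–B6, B1–B7, B5–B8
Each bag holds 3 vertices, so the decomposition has width 2, which upper-bounds the treewidth. For the lower bound, the 3 vertices {a, e, g} are pairwise adjacent, and any tree decomposition puts a clique entirely inside one bag — forcing width ≥ 2. The upper and lower bounds meet at 2, so that is the treewidth.

2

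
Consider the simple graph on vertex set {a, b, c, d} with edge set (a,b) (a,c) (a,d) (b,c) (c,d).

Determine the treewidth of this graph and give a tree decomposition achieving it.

Treewidth 2.
One optimal decomposition is:
Bags: B1 = {a, b, c}  B2 = {a, c, d}
Tree: B1–B2

The largest bag has 3 vertices, giving width 2; this decomposition certifies tw(G) ≤ 2. On the other hand G contains the 3-clique {a, c, d}. A clique must lie in a single bag of any decomposition, so no decomposition can have width below 2. The upper and lower bounds meet at 2, so that is the treewidth.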